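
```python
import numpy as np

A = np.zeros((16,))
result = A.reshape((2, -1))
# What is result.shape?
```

(2, 8)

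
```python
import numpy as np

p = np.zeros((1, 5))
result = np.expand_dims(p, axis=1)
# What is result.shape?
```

(1, 1, 5)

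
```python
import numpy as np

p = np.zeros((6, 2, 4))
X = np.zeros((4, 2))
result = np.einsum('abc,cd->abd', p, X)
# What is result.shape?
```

(6, 2, 2)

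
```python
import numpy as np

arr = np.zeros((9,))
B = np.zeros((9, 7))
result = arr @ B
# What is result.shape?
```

(7,)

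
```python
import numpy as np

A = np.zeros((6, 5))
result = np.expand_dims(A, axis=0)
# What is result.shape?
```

(1, 6, 5)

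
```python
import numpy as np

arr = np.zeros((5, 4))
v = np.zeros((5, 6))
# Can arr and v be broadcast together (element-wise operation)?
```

No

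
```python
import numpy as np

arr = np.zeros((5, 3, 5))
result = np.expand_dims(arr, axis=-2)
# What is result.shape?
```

(5, 3, 1, 5)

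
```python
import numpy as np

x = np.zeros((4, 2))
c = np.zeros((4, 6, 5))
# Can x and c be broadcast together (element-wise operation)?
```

No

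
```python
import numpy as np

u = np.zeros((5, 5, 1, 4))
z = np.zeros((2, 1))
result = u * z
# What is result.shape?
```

(5, 5, 2, 4)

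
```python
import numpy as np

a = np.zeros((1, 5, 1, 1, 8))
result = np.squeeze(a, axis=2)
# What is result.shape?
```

(1, 5, 1, 8)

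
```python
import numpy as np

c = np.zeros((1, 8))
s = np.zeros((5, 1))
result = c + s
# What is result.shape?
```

(5, 8)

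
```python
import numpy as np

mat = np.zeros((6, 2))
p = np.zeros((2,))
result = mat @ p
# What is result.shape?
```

(6,)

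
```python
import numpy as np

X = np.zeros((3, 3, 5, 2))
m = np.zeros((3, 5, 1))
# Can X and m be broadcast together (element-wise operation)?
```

Yes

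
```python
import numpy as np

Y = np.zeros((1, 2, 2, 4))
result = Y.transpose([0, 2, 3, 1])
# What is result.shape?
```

(1, 2, 4, 2)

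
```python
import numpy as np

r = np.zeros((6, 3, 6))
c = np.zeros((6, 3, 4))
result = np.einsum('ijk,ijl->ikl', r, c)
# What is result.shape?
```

(6, 6, 4)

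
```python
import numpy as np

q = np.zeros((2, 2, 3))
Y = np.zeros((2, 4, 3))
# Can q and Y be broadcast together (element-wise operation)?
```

No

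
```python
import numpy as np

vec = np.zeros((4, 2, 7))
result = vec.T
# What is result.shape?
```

(7, 2, 4)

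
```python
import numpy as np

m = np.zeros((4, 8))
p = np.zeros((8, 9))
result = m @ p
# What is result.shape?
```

(4, 9)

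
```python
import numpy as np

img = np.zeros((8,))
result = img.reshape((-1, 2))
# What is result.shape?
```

(4, 2)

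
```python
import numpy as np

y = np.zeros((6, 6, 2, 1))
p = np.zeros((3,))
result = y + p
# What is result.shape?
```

(6, 6, 2, 3)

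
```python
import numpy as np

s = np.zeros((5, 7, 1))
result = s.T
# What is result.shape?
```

(1, 7, 5)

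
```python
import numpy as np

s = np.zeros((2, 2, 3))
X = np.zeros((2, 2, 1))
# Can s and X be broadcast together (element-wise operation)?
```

Yes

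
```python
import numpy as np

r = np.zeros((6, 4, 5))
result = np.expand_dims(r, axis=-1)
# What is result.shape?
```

(6, 4, 5, 1)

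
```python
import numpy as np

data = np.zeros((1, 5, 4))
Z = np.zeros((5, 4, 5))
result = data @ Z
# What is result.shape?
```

(5, 5, 5)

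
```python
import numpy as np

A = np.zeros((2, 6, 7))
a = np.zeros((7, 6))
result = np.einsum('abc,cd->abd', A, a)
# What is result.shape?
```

(2, 6, 6)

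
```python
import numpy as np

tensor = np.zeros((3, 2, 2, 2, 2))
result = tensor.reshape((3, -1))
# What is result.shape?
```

(3, 16)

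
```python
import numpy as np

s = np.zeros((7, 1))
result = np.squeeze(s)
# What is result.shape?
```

(7,)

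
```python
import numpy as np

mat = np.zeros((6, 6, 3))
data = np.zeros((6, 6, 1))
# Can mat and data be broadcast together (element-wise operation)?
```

Yes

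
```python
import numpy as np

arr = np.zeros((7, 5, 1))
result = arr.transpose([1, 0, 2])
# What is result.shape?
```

(5, 7, 1)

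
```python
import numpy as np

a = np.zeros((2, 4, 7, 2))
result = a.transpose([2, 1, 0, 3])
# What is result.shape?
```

(7, 4, 2, 2)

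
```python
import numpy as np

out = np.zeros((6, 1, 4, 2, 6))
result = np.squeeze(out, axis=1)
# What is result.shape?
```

(6, 4, 2, 6)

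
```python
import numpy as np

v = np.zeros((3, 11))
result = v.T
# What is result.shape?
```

(11, 3)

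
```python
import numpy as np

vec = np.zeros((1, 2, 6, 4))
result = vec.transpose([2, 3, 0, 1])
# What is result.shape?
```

(6, 4, 1, 2)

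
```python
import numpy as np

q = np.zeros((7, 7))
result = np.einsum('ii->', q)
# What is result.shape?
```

()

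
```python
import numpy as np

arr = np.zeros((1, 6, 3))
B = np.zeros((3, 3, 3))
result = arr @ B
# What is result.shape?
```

(3, 6, 3)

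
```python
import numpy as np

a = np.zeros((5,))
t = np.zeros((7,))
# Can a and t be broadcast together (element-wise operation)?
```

No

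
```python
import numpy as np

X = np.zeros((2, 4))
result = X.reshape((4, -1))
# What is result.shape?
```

(4, 2)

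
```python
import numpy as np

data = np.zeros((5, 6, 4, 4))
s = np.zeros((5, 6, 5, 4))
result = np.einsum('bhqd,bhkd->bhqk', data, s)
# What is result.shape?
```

(5, 6, 4, 5)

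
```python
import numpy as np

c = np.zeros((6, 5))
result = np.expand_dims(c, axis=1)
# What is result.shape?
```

(6, 1, 5)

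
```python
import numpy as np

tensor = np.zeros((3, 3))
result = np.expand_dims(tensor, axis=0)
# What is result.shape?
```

(1, 3, 3)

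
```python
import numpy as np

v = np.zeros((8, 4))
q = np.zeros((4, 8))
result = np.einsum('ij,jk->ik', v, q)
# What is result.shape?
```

(8, 8)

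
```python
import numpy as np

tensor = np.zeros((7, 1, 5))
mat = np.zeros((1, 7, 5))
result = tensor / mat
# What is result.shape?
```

(7, 7, 5)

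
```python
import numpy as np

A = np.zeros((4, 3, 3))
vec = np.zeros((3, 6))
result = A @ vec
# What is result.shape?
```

(4, 3, 6)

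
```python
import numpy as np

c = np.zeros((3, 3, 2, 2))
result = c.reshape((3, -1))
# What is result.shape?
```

(3, 12)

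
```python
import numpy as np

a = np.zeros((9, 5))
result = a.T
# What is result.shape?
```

(5, 9)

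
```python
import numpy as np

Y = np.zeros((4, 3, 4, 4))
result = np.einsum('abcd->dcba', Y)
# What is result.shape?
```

(4, 4, 3, 4)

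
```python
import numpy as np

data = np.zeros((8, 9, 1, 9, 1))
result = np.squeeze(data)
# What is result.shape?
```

(8, 9, 9)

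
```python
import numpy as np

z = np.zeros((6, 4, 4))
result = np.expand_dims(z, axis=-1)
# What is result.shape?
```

(6, 4, 4, 1)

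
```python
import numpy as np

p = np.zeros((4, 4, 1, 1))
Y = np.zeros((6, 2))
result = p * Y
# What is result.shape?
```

(4, 4, 6, 2)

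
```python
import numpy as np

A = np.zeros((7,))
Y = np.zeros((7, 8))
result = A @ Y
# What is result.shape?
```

(8,)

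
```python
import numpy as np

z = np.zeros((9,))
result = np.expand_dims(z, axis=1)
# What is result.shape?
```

(9, 1)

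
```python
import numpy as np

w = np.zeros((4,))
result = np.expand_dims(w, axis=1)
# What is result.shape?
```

(4, 1)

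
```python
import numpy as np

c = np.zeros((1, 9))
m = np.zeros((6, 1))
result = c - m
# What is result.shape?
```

(6, 9)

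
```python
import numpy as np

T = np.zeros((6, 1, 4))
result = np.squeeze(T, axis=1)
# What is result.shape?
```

(6, 4)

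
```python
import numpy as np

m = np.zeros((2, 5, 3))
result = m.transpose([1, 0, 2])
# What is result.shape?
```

(5, 2, 3)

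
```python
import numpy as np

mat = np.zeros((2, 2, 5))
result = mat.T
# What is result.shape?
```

(5, 2, 2)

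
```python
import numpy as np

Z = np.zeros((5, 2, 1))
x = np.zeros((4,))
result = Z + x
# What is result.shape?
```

(5, 2, 4)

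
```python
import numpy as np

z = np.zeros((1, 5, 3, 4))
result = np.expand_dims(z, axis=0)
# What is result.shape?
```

(1, 1, 5, 3, 4)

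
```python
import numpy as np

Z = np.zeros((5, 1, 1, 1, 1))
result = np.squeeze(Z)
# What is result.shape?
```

(5,)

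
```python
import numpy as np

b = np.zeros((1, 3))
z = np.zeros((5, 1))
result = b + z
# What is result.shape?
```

(5, 3)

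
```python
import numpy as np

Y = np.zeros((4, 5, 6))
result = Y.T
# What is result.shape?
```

(6, 5, 4)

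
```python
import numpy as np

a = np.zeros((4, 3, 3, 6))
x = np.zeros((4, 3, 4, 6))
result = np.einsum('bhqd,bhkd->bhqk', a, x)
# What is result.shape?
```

(4, 3, 3, 4)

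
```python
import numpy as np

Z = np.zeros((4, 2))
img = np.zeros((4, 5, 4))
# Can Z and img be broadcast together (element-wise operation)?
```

No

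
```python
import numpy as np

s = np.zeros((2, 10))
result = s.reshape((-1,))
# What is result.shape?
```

(20,)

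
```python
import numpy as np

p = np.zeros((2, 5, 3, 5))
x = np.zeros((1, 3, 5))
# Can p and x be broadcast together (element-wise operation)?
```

Yes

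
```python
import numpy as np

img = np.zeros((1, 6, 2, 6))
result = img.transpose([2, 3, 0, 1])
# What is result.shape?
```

(2, 6, 1, 6)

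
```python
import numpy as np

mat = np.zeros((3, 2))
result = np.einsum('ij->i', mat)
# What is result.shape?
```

(3,)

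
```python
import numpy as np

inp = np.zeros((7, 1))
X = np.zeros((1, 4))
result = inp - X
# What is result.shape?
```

(7, 4)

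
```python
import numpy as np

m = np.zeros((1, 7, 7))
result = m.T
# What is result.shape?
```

(7, 7, 1)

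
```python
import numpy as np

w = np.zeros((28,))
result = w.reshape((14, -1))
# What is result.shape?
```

(14, 2)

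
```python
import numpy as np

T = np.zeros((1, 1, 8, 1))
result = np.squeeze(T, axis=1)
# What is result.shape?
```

(1, 8, 1)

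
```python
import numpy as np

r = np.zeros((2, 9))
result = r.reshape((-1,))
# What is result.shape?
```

(18,)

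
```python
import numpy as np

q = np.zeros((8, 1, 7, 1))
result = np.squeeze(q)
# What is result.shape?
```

(8, 7)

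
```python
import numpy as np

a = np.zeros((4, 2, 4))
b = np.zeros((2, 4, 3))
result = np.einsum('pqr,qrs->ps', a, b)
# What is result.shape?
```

(4, 3)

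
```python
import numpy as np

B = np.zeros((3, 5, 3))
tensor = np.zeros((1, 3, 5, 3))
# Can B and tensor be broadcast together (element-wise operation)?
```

Yes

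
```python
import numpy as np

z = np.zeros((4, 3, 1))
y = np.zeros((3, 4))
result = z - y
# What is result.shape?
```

(4, 3, 4)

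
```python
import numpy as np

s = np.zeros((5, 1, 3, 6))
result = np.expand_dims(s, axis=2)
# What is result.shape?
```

(5, 1, 1, 3, 6)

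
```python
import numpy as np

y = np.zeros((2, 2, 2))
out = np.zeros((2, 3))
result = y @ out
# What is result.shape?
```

(2, 2, 3)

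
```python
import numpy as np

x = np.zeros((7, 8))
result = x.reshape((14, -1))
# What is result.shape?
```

(14, 4)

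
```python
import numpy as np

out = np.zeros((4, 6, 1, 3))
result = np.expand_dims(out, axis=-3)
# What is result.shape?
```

(4, 6, 1, 1, 3)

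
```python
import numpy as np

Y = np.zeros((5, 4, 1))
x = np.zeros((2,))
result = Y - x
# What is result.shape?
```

(5, 4, 2)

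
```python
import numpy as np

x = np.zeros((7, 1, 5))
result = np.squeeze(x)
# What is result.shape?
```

(7, 5)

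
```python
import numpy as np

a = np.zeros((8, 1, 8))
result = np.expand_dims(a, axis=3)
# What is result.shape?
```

(8, 1, 8, 1)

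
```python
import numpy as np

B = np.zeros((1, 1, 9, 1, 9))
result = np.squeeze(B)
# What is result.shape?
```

(9, 9)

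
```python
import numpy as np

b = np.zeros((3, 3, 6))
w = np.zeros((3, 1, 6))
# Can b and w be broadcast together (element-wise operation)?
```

Yes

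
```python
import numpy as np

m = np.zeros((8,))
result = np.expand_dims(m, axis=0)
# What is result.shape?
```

(1, 8)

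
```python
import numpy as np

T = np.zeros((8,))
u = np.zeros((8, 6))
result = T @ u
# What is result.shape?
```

(6,)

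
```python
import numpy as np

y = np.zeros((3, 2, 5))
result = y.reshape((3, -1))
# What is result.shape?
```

(3, 10)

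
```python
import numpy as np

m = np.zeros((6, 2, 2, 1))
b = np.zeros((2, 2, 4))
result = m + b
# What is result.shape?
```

(6, 2, 2, 4)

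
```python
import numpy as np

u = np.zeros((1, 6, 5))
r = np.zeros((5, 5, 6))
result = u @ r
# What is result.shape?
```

(5, 6, 6)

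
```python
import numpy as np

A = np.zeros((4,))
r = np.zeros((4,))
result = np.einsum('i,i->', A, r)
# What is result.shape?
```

()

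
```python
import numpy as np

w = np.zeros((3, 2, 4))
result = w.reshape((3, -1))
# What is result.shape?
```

(3, 8)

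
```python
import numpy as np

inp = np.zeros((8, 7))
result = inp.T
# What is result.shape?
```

(7, 8)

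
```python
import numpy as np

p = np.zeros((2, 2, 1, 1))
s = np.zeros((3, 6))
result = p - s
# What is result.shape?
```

(2, 2, 3, 6)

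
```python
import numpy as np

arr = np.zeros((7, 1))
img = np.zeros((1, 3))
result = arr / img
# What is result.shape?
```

(7, 3)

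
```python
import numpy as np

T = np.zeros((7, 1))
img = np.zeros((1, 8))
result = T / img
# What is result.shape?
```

(7, 8)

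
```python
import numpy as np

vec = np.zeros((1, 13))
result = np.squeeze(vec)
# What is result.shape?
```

(13,)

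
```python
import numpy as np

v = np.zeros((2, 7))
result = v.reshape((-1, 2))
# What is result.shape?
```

(7, 2)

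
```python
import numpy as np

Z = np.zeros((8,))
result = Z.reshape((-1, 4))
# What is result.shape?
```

(2, 4)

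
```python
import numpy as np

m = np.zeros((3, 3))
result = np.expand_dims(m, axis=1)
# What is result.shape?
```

(3, 1, 3)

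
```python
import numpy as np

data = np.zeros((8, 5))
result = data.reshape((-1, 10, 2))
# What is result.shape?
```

(2, 10, 2)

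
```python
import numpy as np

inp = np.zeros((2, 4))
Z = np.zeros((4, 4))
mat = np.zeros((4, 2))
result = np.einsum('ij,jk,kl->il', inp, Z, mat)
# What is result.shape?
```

(2, 2)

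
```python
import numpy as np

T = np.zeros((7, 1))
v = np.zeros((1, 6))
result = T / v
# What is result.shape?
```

(7, 6)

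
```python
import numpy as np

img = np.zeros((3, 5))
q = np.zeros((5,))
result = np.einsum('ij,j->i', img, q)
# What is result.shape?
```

(3,)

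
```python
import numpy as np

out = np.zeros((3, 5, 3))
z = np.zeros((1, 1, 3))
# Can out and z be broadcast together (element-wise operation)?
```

Yes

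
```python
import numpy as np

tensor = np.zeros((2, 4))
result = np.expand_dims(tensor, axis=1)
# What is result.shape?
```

(2, 1, 4)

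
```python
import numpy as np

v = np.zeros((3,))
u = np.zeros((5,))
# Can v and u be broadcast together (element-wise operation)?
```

No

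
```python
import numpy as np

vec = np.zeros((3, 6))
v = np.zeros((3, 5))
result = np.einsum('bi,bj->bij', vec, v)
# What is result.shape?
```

(3, 6, 5)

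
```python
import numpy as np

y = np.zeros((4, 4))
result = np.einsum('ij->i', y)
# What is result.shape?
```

(4,)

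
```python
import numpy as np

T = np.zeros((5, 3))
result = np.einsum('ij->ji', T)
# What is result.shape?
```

(3, 5)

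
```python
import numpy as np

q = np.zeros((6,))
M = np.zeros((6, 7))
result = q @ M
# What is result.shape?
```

(7,)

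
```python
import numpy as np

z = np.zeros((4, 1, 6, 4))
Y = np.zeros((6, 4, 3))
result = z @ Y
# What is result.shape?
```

(4, 6, 6, 3)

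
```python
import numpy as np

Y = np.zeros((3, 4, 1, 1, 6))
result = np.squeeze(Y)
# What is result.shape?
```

(3, 4, 6)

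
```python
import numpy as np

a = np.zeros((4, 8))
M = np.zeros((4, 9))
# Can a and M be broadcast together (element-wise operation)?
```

No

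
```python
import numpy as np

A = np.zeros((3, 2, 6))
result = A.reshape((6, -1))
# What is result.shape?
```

(6, 6)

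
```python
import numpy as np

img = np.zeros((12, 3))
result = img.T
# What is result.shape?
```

(3, 12)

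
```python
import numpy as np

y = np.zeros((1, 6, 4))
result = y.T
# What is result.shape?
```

(4, 6, 1)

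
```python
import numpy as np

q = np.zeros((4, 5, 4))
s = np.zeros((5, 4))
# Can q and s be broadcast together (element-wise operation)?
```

Yes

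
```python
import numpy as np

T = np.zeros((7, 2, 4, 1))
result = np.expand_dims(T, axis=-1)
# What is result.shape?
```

(7, 2, 4, 1, 1)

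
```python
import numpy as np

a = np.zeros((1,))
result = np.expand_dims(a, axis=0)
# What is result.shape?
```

(1, 1)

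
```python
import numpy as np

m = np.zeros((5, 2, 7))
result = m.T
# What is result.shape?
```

(7, 2, 5)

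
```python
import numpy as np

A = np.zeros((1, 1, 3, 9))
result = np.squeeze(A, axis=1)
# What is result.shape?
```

(1, 3, 9)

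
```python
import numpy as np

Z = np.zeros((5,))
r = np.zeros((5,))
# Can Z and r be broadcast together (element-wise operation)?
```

Yes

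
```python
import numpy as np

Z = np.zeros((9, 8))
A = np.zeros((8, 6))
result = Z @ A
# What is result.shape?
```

(9, 6)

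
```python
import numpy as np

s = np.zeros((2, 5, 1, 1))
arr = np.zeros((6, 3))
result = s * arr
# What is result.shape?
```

(2, 5, 6, 3)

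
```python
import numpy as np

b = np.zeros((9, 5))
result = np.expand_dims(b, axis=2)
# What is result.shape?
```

(9, 5, 1)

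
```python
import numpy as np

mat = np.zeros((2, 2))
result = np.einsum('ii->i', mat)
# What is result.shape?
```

(2,)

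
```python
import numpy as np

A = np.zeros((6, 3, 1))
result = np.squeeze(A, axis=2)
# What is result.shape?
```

(6, 3)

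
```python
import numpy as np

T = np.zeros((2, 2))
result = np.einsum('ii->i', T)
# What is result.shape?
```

(2,)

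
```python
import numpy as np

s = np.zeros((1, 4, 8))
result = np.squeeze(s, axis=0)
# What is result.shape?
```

(4, 8)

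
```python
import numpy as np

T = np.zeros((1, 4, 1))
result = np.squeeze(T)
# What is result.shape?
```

(4,)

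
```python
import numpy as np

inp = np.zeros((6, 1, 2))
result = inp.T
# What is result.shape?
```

(2, 1, 6)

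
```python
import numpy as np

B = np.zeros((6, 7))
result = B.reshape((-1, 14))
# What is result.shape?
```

(3, 14)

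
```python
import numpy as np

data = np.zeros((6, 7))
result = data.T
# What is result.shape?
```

(7, 6)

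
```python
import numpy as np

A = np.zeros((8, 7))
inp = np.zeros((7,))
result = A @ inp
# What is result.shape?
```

(8,)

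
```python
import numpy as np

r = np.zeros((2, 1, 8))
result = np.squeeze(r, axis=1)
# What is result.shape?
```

(2, 8)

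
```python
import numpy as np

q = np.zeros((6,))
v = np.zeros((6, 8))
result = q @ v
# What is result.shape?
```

(8,)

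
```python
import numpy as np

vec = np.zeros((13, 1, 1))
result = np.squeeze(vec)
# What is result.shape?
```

(13,)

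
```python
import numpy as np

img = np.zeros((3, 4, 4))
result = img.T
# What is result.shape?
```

(4, 4, 3)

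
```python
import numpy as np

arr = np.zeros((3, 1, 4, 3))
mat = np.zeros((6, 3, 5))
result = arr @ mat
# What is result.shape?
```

(3, 6, 4, 5)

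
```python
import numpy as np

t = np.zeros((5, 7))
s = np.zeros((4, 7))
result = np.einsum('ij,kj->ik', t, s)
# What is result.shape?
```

(5, 4)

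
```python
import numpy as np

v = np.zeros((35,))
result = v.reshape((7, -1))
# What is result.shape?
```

(7, 5)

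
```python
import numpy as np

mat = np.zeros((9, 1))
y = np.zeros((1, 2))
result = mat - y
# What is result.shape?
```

(9, 2)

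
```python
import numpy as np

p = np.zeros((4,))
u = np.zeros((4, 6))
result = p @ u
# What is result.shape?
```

(6,)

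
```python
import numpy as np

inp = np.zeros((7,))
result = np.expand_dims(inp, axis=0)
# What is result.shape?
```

(1, 7)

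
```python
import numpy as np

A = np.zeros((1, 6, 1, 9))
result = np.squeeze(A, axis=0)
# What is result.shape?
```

(6, 1, 9)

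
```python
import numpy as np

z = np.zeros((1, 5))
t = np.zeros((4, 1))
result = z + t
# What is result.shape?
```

(4, 5)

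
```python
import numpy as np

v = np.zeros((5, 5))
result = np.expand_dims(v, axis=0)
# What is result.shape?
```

(1, 5, 5)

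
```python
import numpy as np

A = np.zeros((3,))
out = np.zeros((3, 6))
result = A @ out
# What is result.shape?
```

(6,)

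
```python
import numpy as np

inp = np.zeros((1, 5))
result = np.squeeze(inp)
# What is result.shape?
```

(5,)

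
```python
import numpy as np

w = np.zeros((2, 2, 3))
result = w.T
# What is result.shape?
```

(3, 2, 2)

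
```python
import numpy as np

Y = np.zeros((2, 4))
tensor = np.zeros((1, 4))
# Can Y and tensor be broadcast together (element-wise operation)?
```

Yes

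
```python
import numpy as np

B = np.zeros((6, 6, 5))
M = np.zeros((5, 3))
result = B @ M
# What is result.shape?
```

(6, 6, 3)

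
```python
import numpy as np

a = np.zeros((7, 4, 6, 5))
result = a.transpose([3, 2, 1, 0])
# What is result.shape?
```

(5, 6, 4, 7)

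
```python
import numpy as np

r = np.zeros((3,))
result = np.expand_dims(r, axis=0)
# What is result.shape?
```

(1, 3)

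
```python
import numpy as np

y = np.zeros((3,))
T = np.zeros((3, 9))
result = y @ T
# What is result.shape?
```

(9,)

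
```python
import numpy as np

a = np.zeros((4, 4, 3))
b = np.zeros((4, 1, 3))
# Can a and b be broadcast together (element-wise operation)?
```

Yes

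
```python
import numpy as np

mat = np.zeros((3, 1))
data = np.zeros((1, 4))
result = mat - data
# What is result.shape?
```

(3, 4)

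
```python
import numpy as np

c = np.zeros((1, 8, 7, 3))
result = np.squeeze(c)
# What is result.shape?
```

(8, 7, 3)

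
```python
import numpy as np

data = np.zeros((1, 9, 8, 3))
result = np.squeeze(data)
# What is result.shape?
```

(9, 8, 3)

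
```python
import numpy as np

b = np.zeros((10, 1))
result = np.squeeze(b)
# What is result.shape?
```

(10,)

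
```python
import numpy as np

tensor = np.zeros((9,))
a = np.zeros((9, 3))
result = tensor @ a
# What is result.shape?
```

(3,)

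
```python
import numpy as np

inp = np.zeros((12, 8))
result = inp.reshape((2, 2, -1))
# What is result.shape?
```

(2, 2, 24)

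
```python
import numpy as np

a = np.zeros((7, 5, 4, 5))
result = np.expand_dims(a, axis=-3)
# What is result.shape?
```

(7, 5, 1, 4, 5)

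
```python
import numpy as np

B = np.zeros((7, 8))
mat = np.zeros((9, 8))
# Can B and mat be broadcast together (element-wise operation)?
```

No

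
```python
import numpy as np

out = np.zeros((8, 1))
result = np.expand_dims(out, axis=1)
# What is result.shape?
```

(8, 1, 1)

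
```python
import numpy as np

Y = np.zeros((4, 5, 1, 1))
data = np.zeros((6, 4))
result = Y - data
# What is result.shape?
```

(4, 5, 6, 4)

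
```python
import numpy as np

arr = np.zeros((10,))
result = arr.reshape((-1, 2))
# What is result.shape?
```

(5, 2)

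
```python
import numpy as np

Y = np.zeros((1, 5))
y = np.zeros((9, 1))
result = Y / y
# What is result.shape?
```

(9, 5)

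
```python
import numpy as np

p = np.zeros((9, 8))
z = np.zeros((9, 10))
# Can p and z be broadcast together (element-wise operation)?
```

No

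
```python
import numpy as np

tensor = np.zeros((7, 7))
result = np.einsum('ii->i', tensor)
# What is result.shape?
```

(7,)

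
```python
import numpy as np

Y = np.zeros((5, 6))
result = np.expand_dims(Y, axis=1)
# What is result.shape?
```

(5, 1, 6)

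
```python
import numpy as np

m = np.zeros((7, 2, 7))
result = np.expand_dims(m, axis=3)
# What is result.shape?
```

(7, 2, 7, 1)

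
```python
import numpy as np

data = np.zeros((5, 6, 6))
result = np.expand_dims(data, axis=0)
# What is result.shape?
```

(1, 5, 6, 6)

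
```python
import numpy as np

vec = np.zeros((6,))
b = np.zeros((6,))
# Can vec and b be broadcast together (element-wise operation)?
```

Yes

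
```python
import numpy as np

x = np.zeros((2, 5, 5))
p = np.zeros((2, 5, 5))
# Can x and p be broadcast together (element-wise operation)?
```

Yes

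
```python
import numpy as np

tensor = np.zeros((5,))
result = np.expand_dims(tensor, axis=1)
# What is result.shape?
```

(5, 1)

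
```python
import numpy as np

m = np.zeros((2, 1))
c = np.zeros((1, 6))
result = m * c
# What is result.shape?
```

(2, 6)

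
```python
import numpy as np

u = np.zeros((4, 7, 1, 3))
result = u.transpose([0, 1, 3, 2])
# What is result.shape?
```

(4, 7, 3, 1)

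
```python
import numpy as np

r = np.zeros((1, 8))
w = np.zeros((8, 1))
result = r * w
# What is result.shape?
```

(8, 8)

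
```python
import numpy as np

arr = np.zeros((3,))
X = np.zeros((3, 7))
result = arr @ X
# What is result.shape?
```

(7,)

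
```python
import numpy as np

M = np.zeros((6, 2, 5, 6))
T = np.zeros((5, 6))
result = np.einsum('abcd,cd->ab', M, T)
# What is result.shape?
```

(6, 2)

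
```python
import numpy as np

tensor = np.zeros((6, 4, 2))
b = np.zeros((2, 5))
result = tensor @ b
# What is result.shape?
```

(6, 4, 5)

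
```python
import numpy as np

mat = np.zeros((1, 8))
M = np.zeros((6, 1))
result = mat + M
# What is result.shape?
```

(6, 8)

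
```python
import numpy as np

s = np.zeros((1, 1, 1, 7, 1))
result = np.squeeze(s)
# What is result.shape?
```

(7,)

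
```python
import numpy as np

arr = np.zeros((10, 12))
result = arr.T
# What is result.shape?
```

(12, 10)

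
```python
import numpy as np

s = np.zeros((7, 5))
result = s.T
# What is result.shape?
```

(5, 7)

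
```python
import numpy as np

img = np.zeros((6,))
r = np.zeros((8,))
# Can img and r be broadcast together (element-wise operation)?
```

No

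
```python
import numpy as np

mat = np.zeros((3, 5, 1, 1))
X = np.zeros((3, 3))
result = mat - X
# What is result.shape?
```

(3, 5, 3, 3)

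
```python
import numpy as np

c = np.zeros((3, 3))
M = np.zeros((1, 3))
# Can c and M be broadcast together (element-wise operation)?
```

Yes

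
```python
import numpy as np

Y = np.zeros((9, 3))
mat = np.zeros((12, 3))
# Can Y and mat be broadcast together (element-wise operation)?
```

No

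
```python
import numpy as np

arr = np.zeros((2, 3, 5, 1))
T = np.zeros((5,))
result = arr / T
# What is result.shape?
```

(2, 3, 5, 5)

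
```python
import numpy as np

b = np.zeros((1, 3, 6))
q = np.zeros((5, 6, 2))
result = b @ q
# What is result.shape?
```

(5, 3, 2)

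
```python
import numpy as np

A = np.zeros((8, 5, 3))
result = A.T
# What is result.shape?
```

(3, 5, 8)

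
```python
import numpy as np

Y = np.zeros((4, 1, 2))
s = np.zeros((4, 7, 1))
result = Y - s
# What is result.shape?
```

(4, 7, 2)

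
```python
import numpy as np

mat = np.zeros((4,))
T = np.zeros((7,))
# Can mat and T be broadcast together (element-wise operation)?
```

No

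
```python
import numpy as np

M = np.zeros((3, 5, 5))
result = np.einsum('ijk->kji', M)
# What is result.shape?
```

(5, 5, 3)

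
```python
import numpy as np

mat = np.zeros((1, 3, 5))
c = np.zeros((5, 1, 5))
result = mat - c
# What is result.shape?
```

(5, 3, 5)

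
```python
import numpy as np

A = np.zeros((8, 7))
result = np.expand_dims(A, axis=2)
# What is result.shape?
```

(8, 7, 1)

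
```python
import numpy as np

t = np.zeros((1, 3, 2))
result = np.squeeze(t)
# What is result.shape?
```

(3, 2)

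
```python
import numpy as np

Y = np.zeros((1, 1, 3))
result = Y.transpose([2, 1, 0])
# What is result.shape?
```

(3, 1, 1)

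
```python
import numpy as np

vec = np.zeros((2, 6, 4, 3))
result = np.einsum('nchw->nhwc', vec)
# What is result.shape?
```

(2, 4, 3, 6)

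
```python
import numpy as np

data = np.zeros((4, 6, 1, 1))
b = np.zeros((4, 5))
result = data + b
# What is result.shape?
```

(4, 6, 4, 5)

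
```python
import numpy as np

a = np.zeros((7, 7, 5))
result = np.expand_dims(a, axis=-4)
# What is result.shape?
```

(1, 7, 7, 5)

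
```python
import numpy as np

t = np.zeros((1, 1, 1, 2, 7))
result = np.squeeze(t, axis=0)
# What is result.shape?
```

(1, 1, 2, 7)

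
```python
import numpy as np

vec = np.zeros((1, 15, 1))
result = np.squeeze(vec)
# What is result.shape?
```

(15,)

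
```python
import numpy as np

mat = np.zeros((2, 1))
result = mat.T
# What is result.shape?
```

(1, 2)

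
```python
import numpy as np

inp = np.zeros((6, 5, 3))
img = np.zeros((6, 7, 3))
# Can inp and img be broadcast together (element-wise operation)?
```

No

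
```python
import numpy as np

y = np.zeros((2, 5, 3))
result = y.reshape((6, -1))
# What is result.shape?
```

(6, 5)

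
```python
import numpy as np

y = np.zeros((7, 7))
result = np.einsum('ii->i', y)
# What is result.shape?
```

(7,)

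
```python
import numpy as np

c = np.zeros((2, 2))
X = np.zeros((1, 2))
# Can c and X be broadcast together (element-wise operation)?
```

Yes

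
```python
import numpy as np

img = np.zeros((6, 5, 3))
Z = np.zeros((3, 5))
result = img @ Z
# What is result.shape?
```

(6, 5, 5)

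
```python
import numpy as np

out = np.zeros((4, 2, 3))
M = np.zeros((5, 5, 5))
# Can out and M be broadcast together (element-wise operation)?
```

No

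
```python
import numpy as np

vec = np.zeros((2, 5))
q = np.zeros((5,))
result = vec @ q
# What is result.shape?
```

(2,)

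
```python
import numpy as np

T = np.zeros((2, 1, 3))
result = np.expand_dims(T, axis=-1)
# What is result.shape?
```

(2, 1, 3, 1)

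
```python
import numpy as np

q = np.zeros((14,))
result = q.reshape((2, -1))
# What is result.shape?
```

(2, 7)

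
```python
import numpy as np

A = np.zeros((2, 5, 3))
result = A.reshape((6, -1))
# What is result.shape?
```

(6, 5)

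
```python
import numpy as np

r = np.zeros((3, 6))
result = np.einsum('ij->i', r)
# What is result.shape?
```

(3,)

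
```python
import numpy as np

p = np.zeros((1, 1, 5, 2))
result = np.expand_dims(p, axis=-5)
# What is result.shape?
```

(1, 1, 1, 5, 2)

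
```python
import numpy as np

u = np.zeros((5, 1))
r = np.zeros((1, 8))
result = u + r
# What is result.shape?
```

(5, 8)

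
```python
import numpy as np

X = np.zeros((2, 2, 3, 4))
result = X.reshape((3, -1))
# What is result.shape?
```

(3, 16)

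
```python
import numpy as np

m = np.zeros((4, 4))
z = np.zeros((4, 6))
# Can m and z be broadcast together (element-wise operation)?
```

No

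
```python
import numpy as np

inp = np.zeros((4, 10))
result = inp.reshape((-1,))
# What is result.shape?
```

(40,)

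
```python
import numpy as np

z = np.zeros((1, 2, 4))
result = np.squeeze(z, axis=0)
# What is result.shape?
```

(2, 4)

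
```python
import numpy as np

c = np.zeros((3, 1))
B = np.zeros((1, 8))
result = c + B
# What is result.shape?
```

(3, 8)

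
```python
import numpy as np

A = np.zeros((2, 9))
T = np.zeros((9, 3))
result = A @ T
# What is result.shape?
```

(2, 3)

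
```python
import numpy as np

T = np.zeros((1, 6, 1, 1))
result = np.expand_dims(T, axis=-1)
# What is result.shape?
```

(1, 6, 1, 1, 1)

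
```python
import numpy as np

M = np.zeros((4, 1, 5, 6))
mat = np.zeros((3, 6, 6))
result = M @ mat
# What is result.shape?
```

(4, 3, 5, 6)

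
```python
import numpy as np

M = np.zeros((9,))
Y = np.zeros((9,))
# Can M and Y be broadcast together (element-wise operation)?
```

Yes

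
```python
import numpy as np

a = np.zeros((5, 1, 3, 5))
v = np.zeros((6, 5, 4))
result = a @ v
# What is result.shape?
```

(5, 6, 3, 4)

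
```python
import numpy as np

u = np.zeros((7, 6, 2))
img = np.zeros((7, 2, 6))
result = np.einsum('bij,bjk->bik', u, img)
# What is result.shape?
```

(7, 6, 6)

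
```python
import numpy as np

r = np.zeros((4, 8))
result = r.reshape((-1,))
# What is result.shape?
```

(32,)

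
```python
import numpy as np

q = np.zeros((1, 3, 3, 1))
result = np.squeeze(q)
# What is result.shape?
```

(3, 3)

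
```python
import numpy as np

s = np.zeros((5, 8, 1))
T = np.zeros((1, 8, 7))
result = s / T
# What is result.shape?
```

(5, 8, 7)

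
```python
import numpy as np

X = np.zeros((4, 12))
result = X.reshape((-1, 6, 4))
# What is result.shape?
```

(2, 6, 4)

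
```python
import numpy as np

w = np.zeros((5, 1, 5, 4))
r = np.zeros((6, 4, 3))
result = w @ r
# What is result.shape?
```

(5, 6, 5, 3)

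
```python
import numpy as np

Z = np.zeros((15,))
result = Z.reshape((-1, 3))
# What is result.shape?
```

(5, 3)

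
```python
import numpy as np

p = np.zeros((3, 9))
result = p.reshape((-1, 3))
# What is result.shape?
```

(9, 3)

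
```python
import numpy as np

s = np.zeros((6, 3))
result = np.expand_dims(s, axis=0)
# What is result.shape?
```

(1, 6, 3)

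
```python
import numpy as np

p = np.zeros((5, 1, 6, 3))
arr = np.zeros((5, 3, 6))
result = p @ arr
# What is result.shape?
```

(5, 5, 6, 6)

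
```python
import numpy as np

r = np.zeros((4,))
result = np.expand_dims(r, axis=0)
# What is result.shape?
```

(1, 4)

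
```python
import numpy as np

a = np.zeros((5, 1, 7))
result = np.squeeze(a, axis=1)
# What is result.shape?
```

(5, 7)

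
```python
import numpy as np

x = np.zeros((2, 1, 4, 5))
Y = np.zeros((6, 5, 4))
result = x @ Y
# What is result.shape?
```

(2, 6, 4, 4)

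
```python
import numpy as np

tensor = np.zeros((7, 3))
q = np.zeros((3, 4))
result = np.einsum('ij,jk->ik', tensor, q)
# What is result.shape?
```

(7, 4)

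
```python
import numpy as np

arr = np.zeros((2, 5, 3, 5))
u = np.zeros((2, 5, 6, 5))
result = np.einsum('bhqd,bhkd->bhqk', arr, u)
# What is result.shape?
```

(2, 5, 3, 6)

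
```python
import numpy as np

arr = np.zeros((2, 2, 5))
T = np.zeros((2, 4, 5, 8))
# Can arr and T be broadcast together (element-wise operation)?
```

No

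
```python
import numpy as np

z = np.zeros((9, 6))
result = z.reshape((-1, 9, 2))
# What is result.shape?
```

(3, 9, 2)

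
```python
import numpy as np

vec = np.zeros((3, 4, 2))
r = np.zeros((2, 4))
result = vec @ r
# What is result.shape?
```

(3, 4, 4)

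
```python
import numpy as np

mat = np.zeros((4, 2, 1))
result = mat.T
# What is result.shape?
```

(1, 2, 4)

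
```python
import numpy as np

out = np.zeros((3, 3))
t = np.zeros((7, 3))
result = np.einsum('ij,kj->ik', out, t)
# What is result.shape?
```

(3, 7)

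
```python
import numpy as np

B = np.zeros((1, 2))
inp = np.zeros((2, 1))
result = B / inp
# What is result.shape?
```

(2, 2)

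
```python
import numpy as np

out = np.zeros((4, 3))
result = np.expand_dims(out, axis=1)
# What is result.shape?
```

(4, 1, 3)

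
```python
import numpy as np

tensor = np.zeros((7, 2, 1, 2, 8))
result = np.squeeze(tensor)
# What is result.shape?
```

(7, 2, 2, 8)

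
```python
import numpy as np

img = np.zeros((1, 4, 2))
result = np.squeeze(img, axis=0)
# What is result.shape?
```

(4, 2)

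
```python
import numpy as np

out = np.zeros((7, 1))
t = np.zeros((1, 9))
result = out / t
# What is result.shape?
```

(7, 9)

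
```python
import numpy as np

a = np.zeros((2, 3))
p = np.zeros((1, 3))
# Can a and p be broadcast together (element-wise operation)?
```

Yes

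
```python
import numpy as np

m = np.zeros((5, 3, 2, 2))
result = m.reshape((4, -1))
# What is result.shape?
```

(4, 15)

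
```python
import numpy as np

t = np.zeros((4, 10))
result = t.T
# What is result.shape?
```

(10, 4)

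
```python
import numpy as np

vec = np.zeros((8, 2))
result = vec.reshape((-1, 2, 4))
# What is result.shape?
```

(2, 2, 4)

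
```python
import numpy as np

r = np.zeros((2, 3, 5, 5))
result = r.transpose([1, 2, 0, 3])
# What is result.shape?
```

(3, 5, 2, 5)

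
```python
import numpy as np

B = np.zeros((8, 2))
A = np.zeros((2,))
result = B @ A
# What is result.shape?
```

(8,)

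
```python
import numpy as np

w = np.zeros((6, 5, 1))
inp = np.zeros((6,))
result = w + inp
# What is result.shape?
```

(6, 5, 6)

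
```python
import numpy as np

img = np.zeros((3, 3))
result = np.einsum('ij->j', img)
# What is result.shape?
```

(3,)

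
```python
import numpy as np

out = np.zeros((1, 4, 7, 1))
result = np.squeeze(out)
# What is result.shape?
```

(4, 7)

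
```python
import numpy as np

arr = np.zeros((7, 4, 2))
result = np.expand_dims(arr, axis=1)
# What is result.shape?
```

(7, 1, 4, 2)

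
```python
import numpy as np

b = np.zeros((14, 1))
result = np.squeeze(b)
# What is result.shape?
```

(14,)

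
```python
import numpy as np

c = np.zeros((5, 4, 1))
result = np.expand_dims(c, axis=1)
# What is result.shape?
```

(5, 1, 4, 1)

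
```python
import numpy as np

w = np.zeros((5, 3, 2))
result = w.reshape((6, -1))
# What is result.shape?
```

(6, 5)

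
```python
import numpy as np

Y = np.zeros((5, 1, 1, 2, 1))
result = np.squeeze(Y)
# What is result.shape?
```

(5, 2)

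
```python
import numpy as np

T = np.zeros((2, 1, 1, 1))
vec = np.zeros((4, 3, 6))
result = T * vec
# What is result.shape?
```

(2, 4, 3, 6)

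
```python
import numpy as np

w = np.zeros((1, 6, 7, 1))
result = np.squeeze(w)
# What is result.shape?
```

(6, 7)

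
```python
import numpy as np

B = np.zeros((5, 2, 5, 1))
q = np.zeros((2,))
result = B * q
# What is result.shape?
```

(5, 2, 5, 2)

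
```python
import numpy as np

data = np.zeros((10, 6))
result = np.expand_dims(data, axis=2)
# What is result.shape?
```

(10, 6, 1)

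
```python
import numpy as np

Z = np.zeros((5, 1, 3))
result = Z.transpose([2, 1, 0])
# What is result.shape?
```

(3, 1, 5)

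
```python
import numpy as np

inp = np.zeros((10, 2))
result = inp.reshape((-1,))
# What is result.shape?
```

(20,)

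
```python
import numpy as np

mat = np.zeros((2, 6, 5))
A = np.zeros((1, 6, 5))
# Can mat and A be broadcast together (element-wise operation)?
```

Yes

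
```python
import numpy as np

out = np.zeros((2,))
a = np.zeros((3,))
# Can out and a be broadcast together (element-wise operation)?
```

No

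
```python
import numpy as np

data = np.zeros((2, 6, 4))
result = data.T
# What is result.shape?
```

(4, 6, 2)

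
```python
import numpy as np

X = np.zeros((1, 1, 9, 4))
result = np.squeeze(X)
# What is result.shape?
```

(9, 4)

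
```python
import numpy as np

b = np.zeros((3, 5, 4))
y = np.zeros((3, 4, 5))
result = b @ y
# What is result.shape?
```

(3, 5, 5)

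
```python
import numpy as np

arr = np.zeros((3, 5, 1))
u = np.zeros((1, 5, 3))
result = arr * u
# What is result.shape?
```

(3, 5, 3)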